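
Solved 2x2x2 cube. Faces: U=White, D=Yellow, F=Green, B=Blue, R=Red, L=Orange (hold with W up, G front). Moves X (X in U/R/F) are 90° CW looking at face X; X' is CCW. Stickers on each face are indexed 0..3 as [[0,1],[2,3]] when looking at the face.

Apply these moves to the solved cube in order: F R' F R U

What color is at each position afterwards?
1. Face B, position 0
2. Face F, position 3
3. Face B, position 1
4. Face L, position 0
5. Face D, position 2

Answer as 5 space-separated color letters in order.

Answer: O G R G Y

Derivation:
After move 1 (F): F=GGGG U=WWOO R=WRWR D=RRYY L=OYOY
After move 2 (R'): R=RRWW U=WBOB F=GWGO D=RGYG B=YBRB
After move 3 (F): F=GGOW U=WBYY R=ORBW D=WRYG L=OROG
After move 4 (R): R=BOWR U=WGYW F=GROG D=WRYY B=YBBB
After move 5 (U): U=YWWG F=BOOG R=YBWR B=ORBB L=GROG
Query 1: B[0] = O
Query 2: F[3] = G
Query 3: B[1] = R
Query 4: L[0] = G
Query 5: D[2] = Y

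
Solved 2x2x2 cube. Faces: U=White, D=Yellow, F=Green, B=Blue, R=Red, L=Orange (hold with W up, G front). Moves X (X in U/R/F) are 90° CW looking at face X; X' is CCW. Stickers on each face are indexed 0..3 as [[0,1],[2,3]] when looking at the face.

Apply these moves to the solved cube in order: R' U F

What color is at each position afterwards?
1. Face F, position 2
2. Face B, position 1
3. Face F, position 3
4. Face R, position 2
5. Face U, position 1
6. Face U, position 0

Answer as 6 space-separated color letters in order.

Answer: W O R B W W

Derivation:
After move 1 (R'): R=RRRR U=WBWB F=GWGW D=YGYG B=YBYB
After move 2 (U): U=WWBB F=RRGW R=YBRR B=OOYB L=GWOO
After move 3 (F): F=GRWR U=WWOW R=BBBR D=RYYG L=GYOG
Query 1: F[2] = W
Query 2: B[1] = O
Query 3: F[3] = R
Query 4: R[2] = B
Query 5: U[1] = W
Query 6: U[0] = W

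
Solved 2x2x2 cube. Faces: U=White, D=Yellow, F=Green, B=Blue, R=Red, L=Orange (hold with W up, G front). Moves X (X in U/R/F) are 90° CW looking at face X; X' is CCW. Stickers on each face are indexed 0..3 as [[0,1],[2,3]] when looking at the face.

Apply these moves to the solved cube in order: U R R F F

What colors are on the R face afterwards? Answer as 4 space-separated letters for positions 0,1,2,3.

Answer: O R G B

Derivation:
After move 1 (U): U=WWWW F=RRGG R=BBRR B=OOBB L=GGOO
After move 2 (R): R=RBRB U=WRWG F=RYGY D=YBYO B=WOWB
After move 3 (R): R=RRBB U=WYWY F=RBGO D=YWYW B=GORB
After move 4 (F): F=GROB U=WYOG R=WRYB D=BRYW L=GYOW
After move 5 (F): F=OGBR U=WYWY R=ORGB D=YWYW L=GBOR
Query: R face = ORGB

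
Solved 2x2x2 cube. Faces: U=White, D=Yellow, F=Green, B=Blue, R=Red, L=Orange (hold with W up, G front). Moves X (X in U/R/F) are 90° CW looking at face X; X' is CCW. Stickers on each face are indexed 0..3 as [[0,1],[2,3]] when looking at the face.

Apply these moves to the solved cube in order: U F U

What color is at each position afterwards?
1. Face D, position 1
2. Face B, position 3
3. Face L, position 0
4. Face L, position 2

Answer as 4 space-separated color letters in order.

After move 1 (U): U=WWWW F=RRGG R=BBRR B=OOBB L=GGOO
After move 2 (F): F=GRGR U=WWOG R=WBWR D=RBYY L=GYOY
After move 3 (U): U=OWGW F=WBGR R=OOWR B=GYBB L=GROY
Query 1: D[1] = B
Query 2: B[3] = B
Query 3: L[0] = G
Query 4: L[2] = O

Answer: B B G O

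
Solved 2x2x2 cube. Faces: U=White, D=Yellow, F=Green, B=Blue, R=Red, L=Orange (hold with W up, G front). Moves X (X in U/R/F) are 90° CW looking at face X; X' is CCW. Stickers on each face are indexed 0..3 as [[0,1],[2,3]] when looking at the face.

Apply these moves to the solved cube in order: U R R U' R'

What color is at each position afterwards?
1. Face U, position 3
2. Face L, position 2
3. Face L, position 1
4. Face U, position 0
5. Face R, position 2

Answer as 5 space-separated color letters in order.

Answer: R O O Y R

Derivation:
After move 1 (U): U=WWWW F=RRGG R=BBRR B=OOBB L=GGOO
After move 2 (R): R=RBRB U=WRWG F=RYGY D=YBYO B=WOWB
After move 3 (R): R=RRBB U=WYWY F=RBGO D=YWYW B=GORB
After move 4 (U'): U=YYWW F=GGGO R=RBBB B=RRRB L=GOOO
After move 5 (R'): R=BBRB U=YRWR F=GYGW D=YGYO B=WRWB
Query 1: U[3] = R
Query 2: L[2] = O
Query 3: L[1] = O
Query 4: U[0] = Y
Query 5: R[2] = R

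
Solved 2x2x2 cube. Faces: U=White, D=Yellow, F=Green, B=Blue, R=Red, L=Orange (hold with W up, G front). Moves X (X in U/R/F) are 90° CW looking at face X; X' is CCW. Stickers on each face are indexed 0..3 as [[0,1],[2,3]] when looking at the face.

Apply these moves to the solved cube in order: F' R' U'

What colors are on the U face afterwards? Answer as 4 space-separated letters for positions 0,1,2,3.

Answer: B B W R

Derivation:
After move 1 (F'): F=GGGG U=WWRR R=YRYR D=OOYY L=OWOW
After move 2 (R'): R=RRYY U=WBRB F=GWGR D=OGYG B=YBOB
After move 3 (U'): U=BBWR F=OWGR R=GWYY B=RROB L=YBOW
Query: U face = BBWR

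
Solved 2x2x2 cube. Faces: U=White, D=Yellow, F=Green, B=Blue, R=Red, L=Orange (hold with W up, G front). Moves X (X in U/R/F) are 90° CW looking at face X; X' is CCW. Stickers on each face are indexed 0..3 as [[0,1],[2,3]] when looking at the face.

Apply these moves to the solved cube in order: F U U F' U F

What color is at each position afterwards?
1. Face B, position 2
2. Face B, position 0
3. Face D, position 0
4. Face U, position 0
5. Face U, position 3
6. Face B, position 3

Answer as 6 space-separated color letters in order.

After move 1 (F): F=GGGG U=WWOO R=WRWR D=RRYY L=OYOY
After move 2 (U): U=OWOW F=WRGG R=BBWR B=OYBB L=GGOY
After move 3 (U): U=OOWW F=BBGG R=OYWR B=GGBB L=WROY
After move 4 (F'): F=BGBG U=OOOW R=RYRR D=RYYY L=WWOW
After move 5 (U): U=OOWO F=RYBG R=GGRR B=WWBB L=BGOW
After move 6 (F): F=BRGY U=OOWG R=WGOR D=RGYY L=BROY
Query 1: B[2] = B
Query 2: B[0] = W
Query 3: D[0] = R
Query 4: U[0] = O
Query 5: U[3] = G
Query 6: B[3] = B

Answer: B W R O G B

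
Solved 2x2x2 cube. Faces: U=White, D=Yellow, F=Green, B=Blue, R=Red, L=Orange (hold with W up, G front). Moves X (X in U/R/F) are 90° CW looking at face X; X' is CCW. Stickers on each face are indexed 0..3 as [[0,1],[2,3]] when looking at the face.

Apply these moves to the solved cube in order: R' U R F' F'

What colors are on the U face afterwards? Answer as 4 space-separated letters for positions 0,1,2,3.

Answer: W R Y Y

Derivation:
After move 1 (R'): R=RRRR U=WBWB F=GWGW D=YGYG B=YBYB
After move 2 (U): U=WWBB F=RRGW R=YBRR B=OOYB L=GWOO
After move 3 (R): R=RYRB U=WRBW F=RGGG D=YYYO B=BOWB
After move 4 (F'): F=GGRG U=WRRR R=YYYB D=WOYO L=GWOB
After move 5 (F'): F=GGGR U=WRYY R=OYWB D=WBYO L=GROR
Query: U face = WRYY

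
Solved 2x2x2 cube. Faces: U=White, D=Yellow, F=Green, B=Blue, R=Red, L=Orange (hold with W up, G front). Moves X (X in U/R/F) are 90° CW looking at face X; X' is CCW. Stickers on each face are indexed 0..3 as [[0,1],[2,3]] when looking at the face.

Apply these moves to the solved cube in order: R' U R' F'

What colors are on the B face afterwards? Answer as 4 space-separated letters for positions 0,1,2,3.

After move 1 (R'): R=RRRR U=WBWB F=GWGW D=YGYG B=YBYB
After move 2 (U): U=WWBB F=RRGW R=YBRR B=OOYB L=GWOO
After move 3 (R'): R=BRYR U=WYBO F=RWGB D=YRYW B=GOGB
After move 4 (F'): F=WBRG U=WYBY R=RRYR D=WOYW L=GOOB
Query: B face = GOGB

Answer: G O G B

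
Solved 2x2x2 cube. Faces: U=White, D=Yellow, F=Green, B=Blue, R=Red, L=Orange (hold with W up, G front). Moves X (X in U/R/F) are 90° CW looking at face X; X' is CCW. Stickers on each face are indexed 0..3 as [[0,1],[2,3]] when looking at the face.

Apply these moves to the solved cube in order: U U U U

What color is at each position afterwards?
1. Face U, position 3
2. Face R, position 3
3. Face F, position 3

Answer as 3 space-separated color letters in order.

After move 1 (U): U=WWWW F=RRGG R=BBRR B=OOBB L=GGOO
After move 2 (U): U=WWWW F=BBGG R=OORR B=GGBB L=RROO
After move 3 (U): U=WWWW F=OOGG R=GGRR B=RRBB L=BBOO
After move 4 (U): U=WWWW F=GGGG R=RRRR B=BBBB L=OOOO
Query 1: U[3] = W
Query 2: R[3] = R
Query 3: F[3] = G

Answer: W R G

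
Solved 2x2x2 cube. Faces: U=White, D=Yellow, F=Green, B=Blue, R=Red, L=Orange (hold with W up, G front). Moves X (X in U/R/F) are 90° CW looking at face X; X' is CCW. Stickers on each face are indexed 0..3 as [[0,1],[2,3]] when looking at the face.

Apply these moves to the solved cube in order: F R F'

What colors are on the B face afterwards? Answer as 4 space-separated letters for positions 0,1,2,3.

After move 1 (F): F=GGGG U=WWOO R=WRWR D=RRYY L=OYOY
After move 2 (R): R=WWRR U=WGOG F=GRGY D=RBYB B=OBWB
After move 3 (F'): F=RYGG U=WGWR R=BWRR D=YYYB L=OGOO
Query: B face = OBWB

Answer: O B W B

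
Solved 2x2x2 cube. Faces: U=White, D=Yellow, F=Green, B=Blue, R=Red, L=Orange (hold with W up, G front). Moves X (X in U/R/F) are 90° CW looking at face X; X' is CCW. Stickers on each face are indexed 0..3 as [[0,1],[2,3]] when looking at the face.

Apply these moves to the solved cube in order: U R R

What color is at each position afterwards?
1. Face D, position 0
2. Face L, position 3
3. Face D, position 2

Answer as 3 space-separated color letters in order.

Answer: Y O Y

Derivation:
After move 1 (U): U=WWWW F=RRGG R=BBRR B=OOBB L=GGOO
After move 2 (R): R=RBRB U=WRWG F=RYGY D=YBYO B=WOWB
After move 3 (R): R=RRBB U=WYWY F=RBGO D=YWYW B=GORB
Query 1: D[0] = Y
Query 2: L[3] = O
Query 3: D[2] = Y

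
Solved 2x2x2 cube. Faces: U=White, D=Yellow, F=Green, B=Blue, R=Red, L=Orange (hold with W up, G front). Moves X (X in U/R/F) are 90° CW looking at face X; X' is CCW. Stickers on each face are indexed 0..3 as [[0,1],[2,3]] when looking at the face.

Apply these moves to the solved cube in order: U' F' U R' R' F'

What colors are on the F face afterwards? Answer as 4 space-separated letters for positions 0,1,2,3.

After move 1 (U'): U=WWWW F=OOGG R=GGRR B=RRBB L=BBOO
After move 2 (F'): F=OGOG U=WWGR R=YGYR D=BOYY L=BWOW
After move 3 (U): U=GWRW F=YGOG R=RRYR B=BWBB L=OGOW
After move 4 (R'): R=RRRY U=GBRB F=YWOW D=BGYG B=YWOB
After move 5 (R'): R=RYRR U=GORY F=YBOB D=BWYW B=GWGB
After move 6 (F'): F=BBYO U=GORR R=WYBR D=GWYW L=OYOR
Query: F face = BBYO

Answer: B B Y O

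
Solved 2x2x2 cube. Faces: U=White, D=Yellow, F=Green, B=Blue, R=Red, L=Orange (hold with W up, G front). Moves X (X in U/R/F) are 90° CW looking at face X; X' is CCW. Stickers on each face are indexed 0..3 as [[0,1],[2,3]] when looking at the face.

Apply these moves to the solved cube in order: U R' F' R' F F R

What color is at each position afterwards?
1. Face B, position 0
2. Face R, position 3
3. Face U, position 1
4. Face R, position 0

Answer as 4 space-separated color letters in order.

Answer: G R R O

Derivation:
After move 1 (U): U=WWWW F=RRGG R=BBRR B=OOBB L=GGOO
After move 2 (R'): R=BRBR U=WBWO F=RWGW D=YRYG B=YOYB
After move 3 (F'): F=WWRG U=WBBB R=RRYR D=GOYG L=GOOW
After move 4 (R'): R=RRRY U=WYBY F=WBRB D=GWYG B=GOOB
After move 5 (F): F=RWBB U=WYWO R=BRYY D=RRYG L=GGOW
After move 6 (F): F=BRBW U=WYWG R=WROY D=YBYG L=GROR
After move 7 (R): R=OWYR U=WRWW F=BBBG D=YOYG B=GOYB
Query 1: B[0] = G
Query 2: R[3] = R
Query 3: U[1] = R
Query 4: R[0] = O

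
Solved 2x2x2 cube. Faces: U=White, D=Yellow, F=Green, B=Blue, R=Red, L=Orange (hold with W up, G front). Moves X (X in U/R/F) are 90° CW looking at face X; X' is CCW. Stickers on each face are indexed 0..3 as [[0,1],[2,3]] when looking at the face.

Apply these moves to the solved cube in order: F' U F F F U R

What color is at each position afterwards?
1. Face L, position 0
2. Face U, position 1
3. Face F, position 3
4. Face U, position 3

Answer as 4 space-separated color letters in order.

Answer: R B Y G

Derivation:
After move 1 (F'): F=GGGG U=WWRR R=YRYR D=OOYY L=OWOW
After move 2 (U): U=RWRW F=YRGG R=BBYR B=OWBB L=GGOW
After move 3 (F): F=GYGR U=RWWG R=RBWR D=YBYY L=GOOO
After move 4 (F): F=GGRY U=RWOO R=WBGR D=WRYY L=GYOB
After move 5 (F): F=RGYG U=RWBY R=OBOR D=GWYY L=GWOR
After move 6 (U): U=BRYW F=OBYG R=OWOR B=GWBB L=RGOR
After move 7 (R): R=OORW U=BBYG F=OWYY D=GBYG B=WWRB
Query 1: L[0] = R
Query 2: U[1] = B
Query 3: F[3] = Y
Query 4: U[3] = G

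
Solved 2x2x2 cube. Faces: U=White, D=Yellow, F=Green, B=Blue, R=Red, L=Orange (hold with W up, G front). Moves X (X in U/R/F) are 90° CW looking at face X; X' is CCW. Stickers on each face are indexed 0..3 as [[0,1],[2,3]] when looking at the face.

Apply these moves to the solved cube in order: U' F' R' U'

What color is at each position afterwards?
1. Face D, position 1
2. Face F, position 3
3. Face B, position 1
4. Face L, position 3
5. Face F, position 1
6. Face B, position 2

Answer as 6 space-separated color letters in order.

Answer: G R R W W O

Derivation:
After move 1 (U'): U=WWWW F=OOGG R=GGRR B=RRBB L=BBOO
After move 2 (F'): F=OGOG U=WWGR R=YGYR D=BOYY L=BWOW
After move 3 (R'): R=GRYY U=WBGR F=OWOR D=BGYG B=YROB
After move 4 (U'): U=BRWG F=BWOR R=OWYY B=GROB L=YROW
Query 1: D[1] = G
Query 2: F[3] = R
Query 3: B[1] = R
Query 4: L[3] = W
Query 5: F[1] = W
Query 6: B[2] = O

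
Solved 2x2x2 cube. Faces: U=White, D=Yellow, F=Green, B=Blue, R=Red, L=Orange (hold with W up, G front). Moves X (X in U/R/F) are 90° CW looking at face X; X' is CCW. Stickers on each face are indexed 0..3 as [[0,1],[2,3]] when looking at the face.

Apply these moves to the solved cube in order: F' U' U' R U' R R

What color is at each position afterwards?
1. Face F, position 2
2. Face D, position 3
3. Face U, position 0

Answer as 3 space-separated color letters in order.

Answer: G W B

Derivation:
After move 1 (F'): F=GGGG U=WWRR R=YRYR D=OOYY L=OWOW
After move 2 (U'): U=WRWR F=OWGG R=GGYR B=YRBB L=BBOW
After move 3 (U'): U=RRWW F=BBGG R=OWYR B=GGBB L=YROW
After move 4 (R): R=YORW U=RBWG F=BOGY D=OBYG B=WGRB
After move 5 (U'): U=BGRW F=YRGY R=BORW B=YORB L=WGOW
After move 6 (R): R=RBWO U=BRRY F=YBGG D=ORYY B=WOGB
After move 7 (R): R=WROB U=BBRG F=YRGY D=OGYW B=YORB
Query 1: F[2] = G
Query 2: D[3] = W
Query 3: U[0] = B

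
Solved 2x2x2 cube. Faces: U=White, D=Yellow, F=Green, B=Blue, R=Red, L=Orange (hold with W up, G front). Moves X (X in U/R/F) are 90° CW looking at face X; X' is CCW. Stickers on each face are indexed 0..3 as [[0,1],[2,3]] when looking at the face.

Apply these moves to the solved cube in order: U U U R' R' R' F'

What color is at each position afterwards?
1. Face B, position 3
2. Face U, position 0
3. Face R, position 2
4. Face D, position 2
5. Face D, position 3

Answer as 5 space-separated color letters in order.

After move 1 (U): U=WWWW F=RRGG R=BBRR B=OOBB L=GGOO
After move 2 (U): U=WWWW F=BBGG R=OORR B=GGBB L=RROO
After move 3 (U): U=WWWW F=OOGG R=GGRR B=RRBB L=BBOO
After move 4 (R'): R=GRGR U=WBWR F=OWGW D=YOYG B=YRYB
After move 5 (R'): R=RRGG U=WYWY F=OBGR D=YWYW B=GROB
After move 6 (R'): R=RGRG U=WOWG F=OYGY D=YBYR B=WRWB
After move 7 (F'): F=YYOG U=WORR R=BGYG D=BOYR L=BGOW
Query 1: B[3] = B
Query 2: U[0] = W
Query 3: R[2] = Y
Query 4: D[2] = Y
Query 5: D[3] = R

Answer: B W Y Y R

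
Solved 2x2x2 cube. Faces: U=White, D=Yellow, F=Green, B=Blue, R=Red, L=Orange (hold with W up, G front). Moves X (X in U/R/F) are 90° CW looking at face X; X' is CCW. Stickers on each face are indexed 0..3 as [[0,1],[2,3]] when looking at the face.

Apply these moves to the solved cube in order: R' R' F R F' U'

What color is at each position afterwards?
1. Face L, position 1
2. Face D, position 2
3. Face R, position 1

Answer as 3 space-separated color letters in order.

After move 1 (R'): R=RRRR U=WBWB F=GWGW D=YGYG B=YBYB
After move 2 (R'): R=RRRR U=WYWY F=GBGB D=YWYW B=GBGB
After move 3 (F): F=GGBB U=WYOO R=WRYR D=RRYW L=OYOW
After move 4 (R): R=YWRR U=WGOB F=GRBW D=RGYG B=OBYB
After move 5 (F'): F=RWGB U=WGYR R=GWRR D=YWYG L=OBOO
After move 6 (U'): U=GRWY F=OBGB R=RWRR B=GWYB L=OBOO
Query 1: L[1] = B
Query 2: D[2] = Y
Query 3: R[1] = W

Answer: B Y W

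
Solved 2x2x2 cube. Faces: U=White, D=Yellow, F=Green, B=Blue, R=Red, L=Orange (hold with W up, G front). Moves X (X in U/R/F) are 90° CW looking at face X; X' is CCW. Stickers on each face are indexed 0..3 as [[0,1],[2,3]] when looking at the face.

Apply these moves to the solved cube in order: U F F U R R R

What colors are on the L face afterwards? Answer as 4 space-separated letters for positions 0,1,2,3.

Answer: G G O B

Derivation:
After move 1 (U): U=WWWW F=RRGG R=BBRR B=OOBB L=GGOO
After move 2 (F): F=GRGR U=WWOG R=WBWR D=RBYY L=GYOY
After move 3 (F): F=GGRR U=WWYY R=OBGR D=WWYY L=GROB
After move 4 (U): U=YWYW F=OBRR R=OOGR B=GRBB L=GGOB
After move 5 (R): R=GORO U=YBYR F=OWRY D=WBYG B=WRWB
After move 6 (R): R=RGOO U=YWYY F=OBRG D=WWYW B=RRBB
After move 7 (R): R=OROG U=YBYG F=OWRW D=WBYR B=YRWB
Query: L face = GGOB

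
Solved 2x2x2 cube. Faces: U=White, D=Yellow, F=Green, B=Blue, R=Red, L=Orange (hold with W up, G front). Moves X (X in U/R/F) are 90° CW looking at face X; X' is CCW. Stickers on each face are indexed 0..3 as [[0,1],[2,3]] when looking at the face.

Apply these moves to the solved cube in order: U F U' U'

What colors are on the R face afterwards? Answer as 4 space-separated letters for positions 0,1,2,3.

Answer: G Y W R

Derivation:
After move 1 (U): U=WWWW F=RRGG R=BBRR B=OOBB L=GGOO
After move 2 (F): F=GRGR U=WWOG R=WBWR D=RBYY L=GYOY
After move 3 (U'): U=WGWO F=GYGR R=GRWR B=WBBB L=OOOY
After move 4 (U'): U=GOWW F=OOGR R=GYWR B=GRBB L=WBOY
Query: R face = GYWR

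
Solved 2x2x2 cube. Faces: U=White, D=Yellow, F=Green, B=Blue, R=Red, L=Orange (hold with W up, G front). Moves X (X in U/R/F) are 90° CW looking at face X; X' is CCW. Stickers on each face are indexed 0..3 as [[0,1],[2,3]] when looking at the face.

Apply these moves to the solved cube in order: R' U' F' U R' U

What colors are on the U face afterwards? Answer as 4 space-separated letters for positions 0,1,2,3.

Answer: R G Y Y

Derivation:
After move 1 (R'): R=RRRR U=WBWB F=GWGW D=YGYG B=YBYB
After move 2 (U'): U=BBWW F=OOGW R=GWRR B=RRYB L=YBOO
After move 3 (F'): F=OWOG U=BBGR R=GWYR D=BOYG L=YWOW
After move 4 (U): U=GBRB F=GWOG R=RRYR B=YWYB L=OWOW
After move 5 (R'): R=RRRY U=GYRY F=GBOB D=BWYG B=GWOB
After move 6 (U): U=RGYY F=RROB R=GWRY B=OWOB L=GBOW
Query: U face = RGYY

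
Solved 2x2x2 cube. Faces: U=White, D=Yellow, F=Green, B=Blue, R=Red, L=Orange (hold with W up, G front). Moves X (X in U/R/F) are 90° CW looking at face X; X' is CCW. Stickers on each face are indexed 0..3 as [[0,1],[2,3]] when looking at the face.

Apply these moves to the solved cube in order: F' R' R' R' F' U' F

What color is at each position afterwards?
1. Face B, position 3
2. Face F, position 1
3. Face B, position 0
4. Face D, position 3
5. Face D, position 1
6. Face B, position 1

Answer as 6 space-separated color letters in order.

After move 1 (F'): F=GGGG U=WWRR R=YRYR D=OOYY L=OWOW
After move 2 (R'): R=RRYY U=WBRB F=GWGR D=OGYG B=YBOB
After move 3 (R'): R=RYRY U=WORY F=GBGB D=OWYR B=GBGB
After move 4 (R'): R=YYRR U=WGRG F=GOGY D=OBYB B=RBWB
After move 5 (F'): F=OYGG U=WGYR R=BYOR D=WWYB L=OGOR
After move 6 (U'): U=GRWY F=OGGG R=OYOR B=BYWB L=RBOR
After move 7 (F): F=GOGG U=GRRB R=WYYR D=OOYB L=RWOW
Query 1: B[3] = B
Query 2: F[1] = O
Query 3: B[0] = B
Query 4: D[3] = B
Query 5: D[1] = O
Query 6: B[1] = Y

Answer: B O B B O Y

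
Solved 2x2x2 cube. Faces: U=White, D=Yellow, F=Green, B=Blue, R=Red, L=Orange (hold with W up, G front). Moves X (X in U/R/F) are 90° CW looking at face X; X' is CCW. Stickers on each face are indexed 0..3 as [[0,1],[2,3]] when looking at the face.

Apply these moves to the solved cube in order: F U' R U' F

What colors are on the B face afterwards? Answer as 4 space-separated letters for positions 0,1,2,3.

After move 1 (F): F=GGGG U=WWOO R=WRWR D=RRYY L=OYOY
After move 2 (U'): U=WOWO F=OYGG R=GGWR B=WRBB L=BBOY
After move 3 (R): R=WGRG U=WYWG F=ORGY D=RBYW B=OROB
After move 4 (U'): U=YGWW F=BBGY R=ORRG B=WGOB L=OROY
After move 5 (F): F=GBYB U=YGYR R=WRWG D=ROYW L=OROB
Query: B face = WGOB

Answer: W G O B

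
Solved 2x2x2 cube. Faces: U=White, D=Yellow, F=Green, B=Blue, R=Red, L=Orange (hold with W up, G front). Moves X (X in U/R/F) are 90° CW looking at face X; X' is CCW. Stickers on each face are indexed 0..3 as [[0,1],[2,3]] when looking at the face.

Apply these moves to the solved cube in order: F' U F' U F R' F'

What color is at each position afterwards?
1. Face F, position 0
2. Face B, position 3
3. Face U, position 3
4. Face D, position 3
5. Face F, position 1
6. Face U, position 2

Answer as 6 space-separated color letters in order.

Answer: R B Y B G W

Derivation:
After move 1 (F'): F=GGGG U=WWRR R=YRYR D=OOYY L=OWOW
After move 2 (U): U=RWRW F=YRGG R=BBYR B=OWBB L=GGOW
After move 3 (F'): F=RGYG U=RWBY R=OBOR D=GWYY L=GWOR
After move 4 (U): U=BRYW F=OBYG R=OWOR B=GWBB L=RGOR
After move 5 (F): F=YOGB U=BRRG R=YWWR D=OOYY L=RGOW
After move 6 (R'): R=WRYW U=BBRG F=YRGG D=OOYB B=YWOB
After move 7 (F'): F=RGYG U=BBWY R=OROW D=GWYB L=RGOR
Query 1: F[0] = R
Query 2: B[3] = B
Query 3: U[3] = Y
Query 4: D[3] = B
Query 5: F[1] = G
Query 6: U[2] = W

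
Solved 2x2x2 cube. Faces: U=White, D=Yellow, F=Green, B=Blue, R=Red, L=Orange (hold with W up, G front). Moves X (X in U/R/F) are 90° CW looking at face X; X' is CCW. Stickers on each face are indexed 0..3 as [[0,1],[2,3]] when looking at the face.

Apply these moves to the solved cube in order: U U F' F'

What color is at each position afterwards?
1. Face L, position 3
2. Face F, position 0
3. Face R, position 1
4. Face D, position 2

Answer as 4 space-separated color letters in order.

After move 1 (U): U=WWWW F=RRGG R=BBRR B=OOBB L=GGOO
After move 2 (U): U=WWWW F=BBGG R=OORR B=GGBB L=RROO
After move 3 (F'): F=BGBG U=WWOR R=YOYR D=ROYY L=RWOW
After move 4 (F'): F=GGBB U=WWYY R=OORR D=WWYY L=RROO
Query 1: L[3] = O
Query 2: F[0] = G
Query 3: R[1] = O
Query 4: D[2] = Y

Answer: O G O Y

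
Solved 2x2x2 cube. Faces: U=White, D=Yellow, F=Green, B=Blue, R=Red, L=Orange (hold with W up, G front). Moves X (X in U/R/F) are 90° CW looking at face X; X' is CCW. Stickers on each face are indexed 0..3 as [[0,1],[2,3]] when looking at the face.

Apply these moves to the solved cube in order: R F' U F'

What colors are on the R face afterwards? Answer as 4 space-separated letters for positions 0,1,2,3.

Answer: O B O R

Derivation:
After move 1 (R): R=RRRR U=WGWG F=GYGY D=YBYB B=WBWB
After move 2 (F'): F=YYGG U=WGRR R=BRYR D=OOYB L=OGOW
After move 3 (U): U=RWRG F=BRGG R=WBYR B=OGWB L=YYOW
After move 4 (F'): F=RGBG U=RWWY R=OBOR D=YWYB L=YGOR
Query: R face = OBOR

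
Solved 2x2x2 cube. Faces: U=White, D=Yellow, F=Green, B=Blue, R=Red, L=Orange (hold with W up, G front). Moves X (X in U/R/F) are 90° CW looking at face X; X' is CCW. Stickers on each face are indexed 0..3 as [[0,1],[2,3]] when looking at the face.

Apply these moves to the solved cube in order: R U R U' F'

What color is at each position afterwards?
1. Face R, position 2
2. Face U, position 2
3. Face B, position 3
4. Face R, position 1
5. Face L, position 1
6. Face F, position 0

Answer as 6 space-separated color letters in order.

After move 1 (R): R=RRRR U=WGWG F=GYGY D=YBYB B=WBWB
After move 2 (U): U=WWGG F=RRGY R=WBRR B=OOWB L=GYOO
After move 3 (R): R=RWRB U=WRGY F=RBGB D=YWYO B=GOWB
After move 4 (U'): U=RYWG F=GYGB R=RBRB B=RWWB L=GOOO
After move 5 (F'): F=YBGG U=RYRR R=WBYB D=OOYO L=GGOW
Query 1: R[2] = Y
Query 2: U[2] = R
Query 3: B[3] = B
Query 4: R[1] = B
Query 5: L[1] = G
Query 6: F[0] = Y

Answer: Y R B B G Y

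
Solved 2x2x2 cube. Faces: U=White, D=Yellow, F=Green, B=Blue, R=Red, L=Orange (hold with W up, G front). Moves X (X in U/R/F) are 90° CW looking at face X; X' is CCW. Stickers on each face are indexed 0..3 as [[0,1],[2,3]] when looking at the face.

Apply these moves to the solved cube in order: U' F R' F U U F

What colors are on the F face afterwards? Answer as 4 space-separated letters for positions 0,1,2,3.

Answer: B Y W R

Derivation:
After move 1 (U'): U=WWWW F=OOGG R=GGRR B=RRBB L=BBOO
After move 2 (F): F=GOGO U=WWOB R=WGWR D=RGYY L=BYOY
After move 3 (R'): R=GRWW U=WBOR F=GWGB D=ROYO B=YRGB
After move 4 (F): F=GGBW U=WBYY R=ORRW D=WGYO L=BROO
After move 5 (U): U=YWYB F=ORBW R=YRRW B=BRGB L=GGOO
After move 6 (U): U=YYBW F=YRBW R=BRRW B=GGGB L=OROO
After move 7 (F): F=BYWR U=YYOR R=BRWW D=RBYO L=OWOG
Query: F face = BYWR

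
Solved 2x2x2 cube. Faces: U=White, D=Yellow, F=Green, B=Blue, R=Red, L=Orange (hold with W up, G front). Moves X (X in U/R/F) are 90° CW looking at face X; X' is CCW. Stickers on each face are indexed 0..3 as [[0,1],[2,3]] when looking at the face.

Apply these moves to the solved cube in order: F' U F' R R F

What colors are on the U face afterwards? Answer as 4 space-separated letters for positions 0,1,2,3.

Answer: R W R W

Derivation:
After move 1 (F'): F=GGGG U=WWRR R=YRYR D=OOYY L=OWOW
After move 2 (U): U=RWRW F=YRGG R=BBYR B=OWBB L=GGOW
After move 3 (F'): F=RGYG U=RWBY R=OBOR D=GWYY L=GWOR
After move 4 (R): R=OORB U=RGBG F=RWYY D=GBYO B=YWWB
After move 5 (R): R=ROBO U=RWBY F=RBYO D=GWYY B=GWGB
After move 6 (F): F=YROB U=RWRW R=BOYO D=BRYY L=GGOW
Query: U face = RWRW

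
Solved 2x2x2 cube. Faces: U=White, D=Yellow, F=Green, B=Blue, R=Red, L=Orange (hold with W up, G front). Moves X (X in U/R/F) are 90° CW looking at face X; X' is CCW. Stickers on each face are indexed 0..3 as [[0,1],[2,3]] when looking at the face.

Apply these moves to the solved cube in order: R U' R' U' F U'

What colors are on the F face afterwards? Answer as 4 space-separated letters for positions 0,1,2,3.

After move 1 (R): R=RRRR U=WGWG F=GYGY D=YBYB B=WBWB
After move 2 (U'): U=GGWW F=OOGY R=GYRR B=RRWB L=WBOO
After move 3 (R'): R=YRGR U=GWWR F=OGGW D=YOYY B=BRBB
After move 4 (U'): U=WRGW F=WBGW R=OGGR B=YRBB L=BROO
After move 5 (F): F=GWWB U=WROR R=GGWR D=GOYY L=BYOO
After move 6 (U'): U=RRWO F=BYWB R=GWWR B=GGBB L=YROO
Query: F face = BYWB

Answer: B Y W B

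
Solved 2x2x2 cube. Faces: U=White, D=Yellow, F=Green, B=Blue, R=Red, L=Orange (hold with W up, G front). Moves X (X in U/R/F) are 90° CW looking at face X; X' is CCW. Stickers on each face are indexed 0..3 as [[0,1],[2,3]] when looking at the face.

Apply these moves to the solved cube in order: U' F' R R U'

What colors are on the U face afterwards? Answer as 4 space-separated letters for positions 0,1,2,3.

Answer: O Y W G

Derivation:
After move 1 (U'): U=WWWW F=OOGG R=GGRR B=RRBB L=BBOO
After move 2 (F'): F=OGOG U=WWGR R=YGYR D=BOYY L=BWOW
After move 3 (R): R=YYRG U=WGGG F=OOOY D=BBYR B=RRWB
After move 4 (R): R=RYGY U=WOGY F=OBOR D=BWYR B=GRGB
After move 5 (U'): U=OYWG F=BWOR R=OBGY B=RYGB L=GROW
Query: U face = OYWG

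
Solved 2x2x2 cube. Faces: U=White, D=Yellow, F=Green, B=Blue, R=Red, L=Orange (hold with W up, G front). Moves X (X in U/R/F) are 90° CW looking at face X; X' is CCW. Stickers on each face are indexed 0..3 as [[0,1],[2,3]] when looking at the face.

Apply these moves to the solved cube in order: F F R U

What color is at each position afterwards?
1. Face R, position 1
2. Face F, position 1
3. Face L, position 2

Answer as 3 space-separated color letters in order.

Answer: B O O

Derivation:
After move 1 (F): F=GGGG U=WWOO R=WRWR D=RRYY L=OYOY
After move 2 (F): F=GGGG U=WWYY R=OROR D=WWYY L=OROR
After move 3 (R): R=OORR U=WGYG F=GWGY D=WBYB B=YBWB
After move 4 (U): U=YWGG F=OOGY R=YBRR B=ORWB L=GWOR
Query 1: R[1] = B
Query 2: F[1] = O
Query 3: L[2] = O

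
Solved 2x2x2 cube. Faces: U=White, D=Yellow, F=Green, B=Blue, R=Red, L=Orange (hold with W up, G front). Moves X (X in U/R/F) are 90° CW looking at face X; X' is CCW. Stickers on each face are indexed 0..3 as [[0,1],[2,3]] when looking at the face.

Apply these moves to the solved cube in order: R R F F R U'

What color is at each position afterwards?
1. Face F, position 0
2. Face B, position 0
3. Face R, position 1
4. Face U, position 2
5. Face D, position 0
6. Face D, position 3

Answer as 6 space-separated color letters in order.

Answer: O O W W Y G

Derivation:
After move 1 (R): R=RRRR U=WGWG F=GYGY D=YBYB B=WBWB
After move 2 (R): R=RRRR U=WYWY F=GBGB D=YWYW B=GBGB
After move 3 (F): F=GGBB U=WYOO R=WRYR D=RRYW L=OYOW
After move 4 (F): F=BGBG U=WYWY R=OROR D=YWYW L=OROR
After move 5 (R): R=OORR U=WGWG F=BWBW D=YGYG B=YBYB
After move 6 (U'): U=GGWW F=ORBW R=BWRR B=OOYB L=YBOR
Query 1: F[0] = O
Query 2: B[0] = O
Query 3: R[1] = W
Query 4: U[2] = W
Query 5: D[0] = Y
Query 6: D[3] = G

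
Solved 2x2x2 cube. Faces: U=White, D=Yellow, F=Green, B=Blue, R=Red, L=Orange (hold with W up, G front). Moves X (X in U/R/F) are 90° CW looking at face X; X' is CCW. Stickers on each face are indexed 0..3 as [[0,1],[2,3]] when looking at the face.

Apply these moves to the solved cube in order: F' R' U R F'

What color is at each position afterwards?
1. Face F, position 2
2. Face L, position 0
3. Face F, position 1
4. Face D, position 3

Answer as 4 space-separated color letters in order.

Answer: R G G O

Derivation:
After move 1 (F'): F=GGGG U=WWRR R=YRYR D=OOYY L=OWOW
After move 2 (R'): R=RRYY U=WBRB F=GWGR D=OGYG B=YBOB
After move 3 (U): U=RWBB F=RRGR R=YBYY B=OWOB L=GWOW
After move 4 (R): R=YYYB U=RRBR F=RGGG D=OOYO B=BWWB
After move 5 (F'): F=GGRG U=RRYY R=OYOB D=WWYO L=GROB
Query 1: F[2] = R
Query 2: L[0] = G
Query 3: F[1] = G
Query 4: D[3] = O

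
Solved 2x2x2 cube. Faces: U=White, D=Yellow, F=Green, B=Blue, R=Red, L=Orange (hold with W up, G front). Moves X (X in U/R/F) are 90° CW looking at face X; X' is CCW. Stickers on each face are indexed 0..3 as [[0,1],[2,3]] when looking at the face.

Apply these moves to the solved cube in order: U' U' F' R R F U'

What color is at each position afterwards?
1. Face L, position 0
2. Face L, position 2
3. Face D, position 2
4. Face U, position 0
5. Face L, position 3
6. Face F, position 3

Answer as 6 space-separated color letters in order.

Answer: G O Y O W B

Derivation:
After move 1 (U'): U=WWWW F=OOGG R=GGRR B=RRBB L=BBOO
After move 2 (U'): U=WWWW F=BBGG R=OORR B=GGBB L=RROO
After move 3 (F'): F=BGBG U=WWOR R=YOYR D=ROYY L=RWOW
After move 4 (R): R=YYRO U=WGOG F=BOBY D=RBYG B=RGWB
After move 5 (R): R=RYOY U=WOOY F=BBBG D=RWYR B=GGGB
After move 6 (F): F=BBGB U=WOWW R=OYYY D=ORYR L=RROW
After move 7 (U'): U=OWWW F=RRGB R=BBYY B=OYGB L=GGOW
Query 1: L[0] = G
Query 2: L[2] = O
Query 3: D[2] = Y
Query 4: U[0] = O
Query 5: L[3] = W
Query 6: F[3] = B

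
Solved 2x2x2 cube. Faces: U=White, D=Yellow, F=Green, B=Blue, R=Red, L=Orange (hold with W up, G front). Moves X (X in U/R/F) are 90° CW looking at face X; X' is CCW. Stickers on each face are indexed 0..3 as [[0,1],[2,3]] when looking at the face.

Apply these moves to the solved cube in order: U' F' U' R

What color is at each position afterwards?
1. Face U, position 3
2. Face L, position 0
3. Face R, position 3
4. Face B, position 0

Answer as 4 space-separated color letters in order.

After move 1 (U'): U=WWWW F=OOGG R=GGRR B=RRBB L=BBOO
After move 2 (F'): F=OGOG U=WWGR R=YGYR D=BOYY L=BWOW
After move 3 (U'): U=WRWG F=BWOG R=OGYR B=YGBB L=RROW
After move 4 (R): R=YORG U=WWWG F=BOOY D=BBYY B=GGRB
Query 1: U[3] = G
Query 2: L[0] = R
Query 3: R[3] = G
Query 4: B[0] = G

Answer: G R G G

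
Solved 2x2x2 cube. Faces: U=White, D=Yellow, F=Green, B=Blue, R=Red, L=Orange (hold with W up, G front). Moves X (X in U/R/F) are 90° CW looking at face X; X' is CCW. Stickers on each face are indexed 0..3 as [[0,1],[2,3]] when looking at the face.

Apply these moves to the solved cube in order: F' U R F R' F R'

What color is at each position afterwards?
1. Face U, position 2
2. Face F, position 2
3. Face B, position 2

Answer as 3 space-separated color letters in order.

Answer: B G B

Derivation:
After move 1 (F'): F=GGGG U=WWRR R=YRYR D=OOYY L=OWOW
After move 2 (U): U=RWRW F=YRGG R=BBYR B=OWBB L=GGOW
After move 3 (R): R=YBRB U=RRRG F=YOGY D=OBYO B=WWWB
After move 4 (F): F=GYYO U=RRWG R=RBGB D=RYYO L=GOOB
After move 5 (R'): R=BBRG U=RWWW F=GRYG D=RYYO B=OWYB
After move 6 (F): F=YGGR U=RWBO R=WBWG D=RBYO L=GROY
After move 7 (R'): R=BGWW U=RYBO F=YWGO D=RGYR B=OWBB
Query 1: U[2] = B
Query 2: F[2] = G
Query 3: B[2] = B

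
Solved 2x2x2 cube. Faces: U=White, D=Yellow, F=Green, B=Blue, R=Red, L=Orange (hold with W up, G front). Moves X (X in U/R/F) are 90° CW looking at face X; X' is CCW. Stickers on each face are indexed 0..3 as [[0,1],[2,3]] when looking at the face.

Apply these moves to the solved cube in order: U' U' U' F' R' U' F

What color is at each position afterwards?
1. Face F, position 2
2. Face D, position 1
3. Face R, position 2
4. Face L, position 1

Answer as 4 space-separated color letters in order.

Answer: R R B G

Derivation:
After move 1 (U'): U=WWWW F=OOGG R=GGRR B=RRBB L=BBOO
After move 2 (U'): U=WWWW F=BBGG R=OORR B=GGBB L=RROO
After move 3 (U'): U=WWWW F=RRGG R=BBRR B=OOBB L=GGOO
After move 4 (F'): F=RGRG U=WWBR R=YBYR D=GOYY L=GWOW
After move 5 (R'): R=BRYY U=WBBO F=RWRR D=GGYG B=YOOB
After move 6 (U'): U=BOWB F=GWRR R=RWYY B=BROB L=YOOW
After move 7 (F): F=RGRW U=BOWO R=WWBY D=YRYG L=YGOG
Query 1: F[2] = R
Query 2: D[1] = R
Query 3: R[2] = B
Query 4: L[1] = G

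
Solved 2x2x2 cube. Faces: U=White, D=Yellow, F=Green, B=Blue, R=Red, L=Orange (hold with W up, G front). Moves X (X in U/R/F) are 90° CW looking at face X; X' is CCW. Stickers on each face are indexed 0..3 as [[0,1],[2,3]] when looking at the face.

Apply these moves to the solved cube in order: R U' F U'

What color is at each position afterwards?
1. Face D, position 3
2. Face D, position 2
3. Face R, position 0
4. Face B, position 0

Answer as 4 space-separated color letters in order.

Answer: B Y G W

Derivation:
After move 1 (R): R=RRRR U=WGWG F=GYGY D=YBYB B=WBWB
After move 2 (U'): U=GGWW F=OOGY R=GYRR B=RRWB L=WBOO
After move 3 (F): F=GOYO U=GGOB R=WYWR D=RGYB L=WYOB
After move 4 (U'): U=GBGO F=WYYO R=GOWR B=WYWB L=RROB
Query 1: D[3] = B
Query 2: D[2] = Y
Query 3: R[0] = G
Query 4: B[0] = W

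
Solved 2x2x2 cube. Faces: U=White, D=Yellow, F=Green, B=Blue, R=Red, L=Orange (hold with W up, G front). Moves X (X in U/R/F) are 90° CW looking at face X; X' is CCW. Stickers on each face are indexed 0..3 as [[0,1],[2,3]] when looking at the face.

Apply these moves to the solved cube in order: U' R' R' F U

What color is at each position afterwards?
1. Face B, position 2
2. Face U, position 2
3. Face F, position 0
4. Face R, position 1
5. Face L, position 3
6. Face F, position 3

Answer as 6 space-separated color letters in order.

Answer: O B W R W B

Derivation:
After move 1 (U'): U=WWWW F=OOGG R=GGRR B=RRBB L=BBOO
After move 2 (R'): R=GRGR U=WBWR F=OWGW D=YOYG B=YRYB
After move 3 (R'): R=RRGG U=WYWY F=OBGR D=YWYW B=GROB
After move 4 (F): F=GORB U=WYOB R=WRYG D=GRYW L=BYOW
After move 5 (U): U=OWBY F=WRRB R=GRYG B=BYOB L=GOOW
Query 1: B[2] = O
Query 2: U[2] = B
Query 3: F[0] = W
Query 4: R[1] = R
Query 5: L[3] = W
Query 6: F[3] = B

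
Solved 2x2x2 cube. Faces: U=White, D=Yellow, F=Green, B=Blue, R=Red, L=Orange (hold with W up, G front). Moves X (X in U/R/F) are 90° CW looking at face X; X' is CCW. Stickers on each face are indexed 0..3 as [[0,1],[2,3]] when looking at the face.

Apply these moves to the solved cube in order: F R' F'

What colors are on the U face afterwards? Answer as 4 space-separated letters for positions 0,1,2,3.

After move 1 (F): F=GGGG U=WWOO R=WRWR D=RRYY L=OYOY
After move 2 (R'): R=RRWW U=WBOB F=GWGO D=RGYG B=YBRB
After move 3 (F'): F=WOGG U=WBRW R=GRRW D=YYYG L=OBOO
Query: U face = WBRW

Answer: W B R W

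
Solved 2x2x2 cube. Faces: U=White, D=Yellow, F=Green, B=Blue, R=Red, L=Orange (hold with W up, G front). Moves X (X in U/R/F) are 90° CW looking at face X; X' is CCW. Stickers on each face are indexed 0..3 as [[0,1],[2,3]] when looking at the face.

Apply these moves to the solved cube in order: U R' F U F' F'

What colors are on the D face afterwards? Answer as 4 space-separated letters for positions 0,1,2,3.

Answer: B G Y G

Derivation:
After move 1 (U): U=WWWW F=RRGG R=BBRR B=OOBB L=GGOO
After move 2 (R'): R=BRBR U=WBWO F=RWGW D=YRYG B=YOYB
After move 3 (F): F=GRWW U=WBOG R=WROR D=BBYG L=GYOR
After move 4 (U): U=OWGB F=WRWW R=YOOR B=GYYB L=GROR
After move 5 (F'): F=RWWW U=OWYO R=BOBR D=RRYG L=GBOG
After move 6 (F'): F=WWRW U=OWBB R=RORR D=BGYG L=GOOY
Query: D face = BGYG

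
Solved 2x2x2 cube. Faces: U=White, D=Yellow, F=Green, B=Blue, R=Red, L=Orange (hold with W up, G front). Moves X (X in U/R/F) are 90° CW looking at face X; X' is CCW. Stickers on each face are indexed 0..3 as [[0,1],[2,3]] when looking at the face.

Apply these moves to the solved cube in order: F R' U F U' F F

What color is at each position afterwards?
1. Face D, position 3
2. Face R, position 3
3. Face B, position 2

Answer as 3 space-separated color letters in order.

Answer: G W R

Derivation:
After move 1 (F): F=GGGG U=WWOO R=WRWR D=RRYY L=OYOY
After move 2 (R'): R=RRWW U=WBOB F=GWGO D=RGYG B=YBRB
After move 3 (U): U=OWBB F=RRGO R=YBWW B=OYRB L=GWOY
After move 4 (F): F=GROR U=OWYW R=BBBW D=WYYG L=GROG
After move 5 (U'): U=WWOY F=GROR R=GRBW B=BBRB L=OYOG
After move 6 (F): F=OGRR U=WWGY R=ORYW D=BGYG L=OWOY
After move 7 (F): F=RORG U=WWYW R=GRYW D=YOYG L=OBOG
Query 1: D[3] = G
Query 2: R[3] = W
Query 3: B[2] = R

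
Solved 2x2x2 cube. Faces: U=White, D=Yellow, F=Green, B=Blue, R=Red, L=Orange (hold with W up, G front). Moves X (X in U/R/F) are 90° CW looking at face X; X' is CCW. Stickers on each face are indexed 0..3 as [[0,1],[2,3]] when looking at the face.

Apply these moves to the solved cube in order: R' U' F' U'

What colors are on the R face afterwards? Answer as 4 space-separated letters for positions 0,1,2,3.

Answer: O W Y R

Derivation:
After move 1 (R'): R=RRRR U=WBWB F=GWGW D=YGYG B=YBYB
After move 2 (U'): U=BBWW F=OOGW R=GWRR B=RRYB L=YBOO
After move 3 (F'): F=OWOG U=BBGR R=GWYR D=BOYG L=YWOW
After move 4 (U'): U=BRBG F=YWOG R=OWYR B=GWYB L=RROW
Query: R face = OWYR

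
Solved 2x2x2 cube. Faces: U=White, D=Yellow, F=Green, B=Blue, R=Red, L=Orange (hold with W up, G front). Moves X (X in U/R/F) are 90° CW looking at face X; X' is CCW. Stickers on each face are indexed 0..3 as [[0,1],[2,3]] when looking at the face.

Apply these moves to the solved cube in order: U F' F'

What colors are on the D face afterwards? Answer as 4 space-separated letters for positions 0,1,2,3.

Answer: W W Y Y

Derivation:
After move 1 (U): U=WWWW F=RRGG R=BBRR B=OOBB L=GGOO
After move 2 (F'): F=RGRG U=WWBR R=YBYR D=GOYY L=GWOW
After move 3 (F'): F=GGRR U=WWYY R=OBGR D=WWYY L=GROB
Query: D face = WWYY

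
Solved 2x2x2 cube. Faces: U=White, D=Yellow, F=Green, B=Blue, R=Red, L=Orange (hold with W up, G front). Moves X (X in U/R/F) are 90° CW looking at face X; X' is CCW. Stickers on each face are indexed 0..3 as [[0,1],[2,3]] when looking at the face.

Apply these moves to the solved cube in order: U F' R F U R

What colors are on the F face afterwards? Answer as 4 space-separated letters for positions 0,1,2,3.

After move 1 (U): U=WWWW F=RRGG R=BBRR B=OOBB L=GGOO
After move 2 (F'): F=RGRG U=WWBR R=YBYR D=GOYY L=GWOW
After move 3 (R): R=YYRB U=WGBG F=RORY D=GBYO B=ROWB
After move 4 (F): F=RRYO U=WGWW R=BYGB D=RYYO L=GGOB
After move 5 (U): U=WWWG F=BYYO R=ROGB B=GGWB L=RROB
After move 6 (R): R=GRBO U=WYWO F=BYYO D=RWYG B=GGWB
Query: F face = BYYO

Answer: B Y Y O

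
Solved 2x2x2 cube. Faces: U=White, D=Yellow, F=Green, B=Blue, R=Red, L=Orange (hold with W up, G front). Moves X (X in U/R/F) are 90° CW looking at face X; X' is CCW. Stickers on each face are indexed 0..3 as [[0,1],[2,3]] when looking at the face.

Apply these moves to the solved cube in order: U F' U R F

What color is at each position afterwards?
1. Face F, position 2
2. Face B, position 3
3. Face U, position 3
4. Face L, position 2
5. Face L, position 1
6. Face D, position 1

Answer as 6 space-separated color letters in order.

Answer: Y B G O G Y

Derivation:
After move 1 (U): U=WWWW F=RRGG R=BBRR B=OOBB L=GGOO
After move 2 (F'): F=RGRG U=WWBR R=YBYR D=GOYY L=GWOW
After move 3 (U): U=BWRW F=YBRG R=OOYR B=GWBB L=RGOW
After move 4 (R): R=YORO U=BBRG F=YORY D=GBYG B=WWWB
After move 5 (F): F=RYYO U=BBWG R=ROGO D=RYYG L=RGOB
Query 1: F[2] = Y
Query 2: B[3] = B
Query 3: U[3] = G
Query 4: L[2] = O
Query 5: L[1] = G
Query 6: D[1] = Y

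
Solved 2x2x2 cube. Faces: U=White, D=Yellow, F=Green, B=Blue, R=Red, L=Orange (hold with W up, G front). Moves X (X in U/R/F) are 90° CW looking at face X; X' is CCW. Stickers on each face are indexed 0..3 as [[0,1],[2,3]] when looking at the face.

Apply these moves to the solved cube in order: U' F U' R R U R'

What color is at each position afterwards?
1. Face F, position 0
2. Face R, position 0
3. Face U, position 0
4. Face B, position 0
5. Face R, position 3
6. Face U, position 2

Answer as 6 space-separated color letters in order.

After move 1 (U'): U=WWWW F=OOGG R=GGRR B=RRBB L=BBOO
After move 2 (F): F=GOGO U=WWOB R=WGWR D=RGYY L=BYOY
After move 3 (U'): U=WBWO F=BYGO R=GOWR B=WGBB L=RROY
After move 4 (R): R=WGRO U=WYWO F=BGGY D=RBYW B=OGBB
After move 5 (R): R=RWOG U=WGWY F=BBGW D=RBYO B=OGYB
After move 6 (U): U=WWYG F=RWGW R=OGOG B=RRYB L=BBOY
After move 7 (R'): R=GGOO U=WYYR F=RWGG D=RWYW B=ORBB
Query 1: F[0] = R
Query 2: R[0] = G
Query 3: U[0] = W
Query 4: B[0] = O
Query 5: R[3] = O
Query 6: U[2] = Y

Answer: R G W O O Y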